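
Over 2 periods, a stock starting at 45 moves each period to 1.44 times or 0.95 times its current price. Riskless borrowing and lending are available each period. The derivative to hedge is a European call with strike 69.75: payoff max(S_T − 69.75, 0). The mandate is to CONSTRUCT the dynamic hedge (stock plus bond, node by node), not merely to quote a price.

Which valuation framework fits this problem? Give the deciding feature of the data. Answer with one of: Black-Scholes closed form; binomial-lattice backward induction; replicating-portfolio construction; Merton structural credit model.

Key observation: a price alone would not answer the question — the per-node share/bond construction on the spot-45, 1.44/0.95 tree is required, and only the replicating-portfolio method yields it.

framework: replicating-portfolio construction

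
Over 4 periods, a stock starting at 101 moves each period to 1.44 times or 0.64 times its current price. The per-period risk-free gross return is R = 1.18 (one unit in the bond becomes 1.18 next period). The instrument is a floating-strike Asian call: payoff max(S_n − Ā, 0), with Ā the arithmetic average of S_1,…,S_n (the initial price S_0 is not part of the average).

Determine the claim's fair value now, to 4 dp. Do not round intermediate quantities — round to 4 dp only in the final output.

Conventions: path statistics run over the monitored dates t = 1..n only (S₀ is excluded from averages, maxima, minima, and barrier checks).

With p* = (R−d)/(u−d) = 0.6750, sum probability × payoff across the paths and divide by R^4.
Enumerate all 2^4 = 16 price paths (U = up ×1.44, D = down ×0.64); each path with k up-moves has probability p*^k·(1−p*)^(4−k).
DDDD: Ā=37.3578, payoff=0.0000, prob=0.011157
UDDD: Ā=84.0550, payoff=0.0000, prob=0.023171
DUDD: Ā=63.8550, payoff=0.0000, prob=0.023171
UUDD: Ā=143.6738, payoff=0.0000, prob=0.048125
DDUD: Ā=50.9270, payoff=0.0000, prob=0.023171
UDUD: Ā=114.5858, payoff=0.0000, prob=0.048125
DUUD: Ā=94.3858, payoff=0.0000, prob=0.048125
UUUD: Ā=212.3680, payoff=0.0000, prob=0.099953
DDDU: Ā=42.6531, payoff=0.0000, prob=0.023171
UDDU: Ā=95.9695, payoff=0.0000, prob=0.048125
DUDU: Ā=75.7695, payoff=10.0145, prob=0.048125
UUDU: Ā=170.4813, payoff=22.5327, prob=0.099953
DDUU: Ā=62.8415, payoff=22.9425, prob=0.048125
UDUU: Ā=141.3933, payoff=51.6207, prob=0.099953
DUUU: Ā=121.1933, payoff=71.8207, prob=0.099953
UUUU: Ā=272.6849, payoff=161.5966, prob=0.207594
Price = Σ prob·payoff / R^4 = 49.723107 / 1.938778 = 25.6466

price = 25.6466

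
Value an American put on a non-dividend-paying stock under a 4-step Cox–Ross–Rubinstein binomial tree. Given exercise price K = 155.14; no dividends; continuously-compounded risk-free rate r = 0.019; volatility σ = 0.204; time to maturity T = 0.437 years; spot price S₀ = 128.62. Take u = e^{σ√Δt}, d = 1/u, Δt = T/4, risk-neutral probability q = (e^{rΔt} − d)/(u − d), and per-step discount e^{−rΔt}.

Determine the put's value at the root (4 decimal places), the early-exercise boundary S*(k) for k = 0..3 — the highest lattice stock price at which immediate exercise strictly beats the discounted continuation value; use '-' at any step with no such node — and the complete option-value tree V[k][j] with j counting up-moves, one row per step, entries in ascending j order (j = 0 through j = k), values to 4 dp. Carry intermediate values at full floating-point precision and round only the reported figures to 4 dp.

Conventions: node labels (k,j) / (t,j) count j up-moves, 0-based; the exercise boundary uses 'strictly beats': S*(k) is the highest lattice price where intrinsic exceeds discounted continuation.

Δt=0.10925  u=1.06975  d=0.93479  q=0.49855  discount=0.99793
step 4 (expiry): payoffs max(K−S,0) = 56.9259 42.7465 26.5200 7.9508 0.0000
step 3: (k=3,j=0): S=105.0649, K−S=50.0751, hold=49.7534 ⇒ V=50.0751 exercise | (k=3,j=1): S=120.2333, K−S=34.9067, hold=34.5850 ⇒ V=34.9067 exercise | (k=3,j=2): S=137.5917, K−S=17.5483, hold=17.2266 ⇒ V=17.5483 exercise | (k=3,j=3): S=157.4561, K−S=0.0000, hold=3.9787 ⇒ V=3.9787 continue  boundary S*=137.5917
step 2: (k=2,j=0): S=112.3935, K−S=42.7465, hold=42.4248 ⇒ V=42.7465 exercise | (k=2,j=1): S=128.6200, K−S=26.5200, hold=26.1983 ⇒ V=26.5200 exercise | (k=2,j=2): S=147.1892, K−S=7.9508, hold=10.7609 ⇒ V=10.7609 continue  boundary S*=128.6200
step 1: (k=1,j=0): S=120.2333, K−S=34.9067, hold=34.5850 ⇒ V=34.9067 exercise | (k=1,j=1): S=137.5917, K−S=17.5483, hold=18.6247 ⇒ V=18.6247 continue  boundary S*=120.2333
step 0: (k=0,j=0): S=128.6200, K−S=26.5200, hold=26.7338 ⇒ V=26.7338 continue  boundary S*=-

price = 26.7338
boundary = - 120.2333 128.6200 137.5917
tree:
26.7338
34.9067 18.6247
42.7465 26.5200 10.7609
50.0751 34.9067 17.5483 3.9787
56.9259 42.7465 26.5200 7.9508 0.0000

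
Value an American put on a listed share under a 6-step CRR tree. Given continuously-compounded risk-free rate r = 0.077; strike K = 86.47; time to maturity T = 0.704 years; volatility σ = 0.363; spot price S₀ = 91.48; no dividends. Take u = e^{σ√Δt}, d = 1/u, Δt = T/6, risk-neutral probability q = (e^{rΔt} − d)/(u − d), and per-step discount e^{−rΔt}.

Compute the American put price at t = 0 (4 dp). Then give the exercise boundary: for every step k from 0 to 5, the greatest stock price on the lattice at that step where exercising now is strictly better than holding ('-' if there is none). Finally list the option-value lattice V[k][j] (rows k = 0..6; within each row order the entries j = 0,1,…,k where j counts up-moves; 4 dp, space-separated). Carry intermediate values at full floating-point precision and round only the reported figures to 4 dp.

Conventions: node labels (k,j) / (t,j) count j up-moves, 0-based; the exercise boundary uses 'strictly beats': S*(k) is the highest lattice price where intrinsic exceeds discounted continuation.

price = 6.7733
boundary = - - - 62.9975 55.6317 62.9975
tree:
6.7733
10.6447 3.1055
16.1547 5.4427 0.8737
23.4725 9.2821 1.7823 0.0000
30.8383 15.2208 3.6360 0.0000 0.0000
37.3429 23.4725 7.4174 0.0000 0.0000 0.0000
43.0869 30.8383 15.1315 0.0000 0.0000 0.0000 0.0000

Δt=0.11733, u=1.13240, d=0.88308, q=0.50536, disc=e^(-rΔt)=0.99101
k=6 terminal: V=max(K-S,0) → 43.0869 30.8383 15.1315 0.0000 0.0000 0.0000 0.0000
k=5: j=0 S=49.1271 intr=37.3429 cont=36.5652 V=37.3429[EX]; j=1 S=62.9975 intr=23.4725 cont=22.6948 V=23.4725[EX]; j=2 S=80.7840 intr=5.6860 cont=7.4174 V=7.4174[hold]; j=3 S=103.5922 intr=0.0000 cont=0.0000 V=0.0000[hold]; j=4 S=132.8401 intr=0.0000 cont=0.0000 V=0.0000[hold]; j=5 S=170.3457 intr=0.0000 cont=0.0000 V=0.0000[hold]  S*(5)=62.9975
k=4: j=0 S=55.6317 intr=30.8383 cont=30.0606 V=30.8383[EX]; j=1 S=71.3385 intr=15.1315 cont=15.2208 V=15.2208[hold]; j=2 S=91.4800 intr=0.0000 cont=3.6360 V=3.6360[hold]; j=3 S=117.3081 intr=0.0000 cont=0.0000 V=0.0000[hold]; j=4 S=150.4285 intr=0.0000 cont=0.0000 V=0.0000[hold]  S*(4)=55.6317
k=3: j=0 S=62.9975 intr=23.4725 cont=22.7396 V=23.4725[EX]; j=1 S=80.7840 intr=5.6860 cont=9.2821 V=9.2821[hold]; j=2 S=103.5922 intr=0.0000 cont=1.7823 V=1.7823[hold]; j=3 S=132.8401 intr=0.0000 cont=0.0000 V=0.0000[hold]  S*(3)=62.9975
k=2: j=0 S=71.3385 intr=15.1315 cont=16.1547 V=16.1547[hold]; j=1 S=91.4800 intr=0.0000 cont=5.4427 V=5.4427[hold]; j=2 S=117.3081 intr=0.0000 cont=0.8737 V=0.8737[hold]  S*(2)=-
k=1: j=0 S=80.7840 intr=5.6860 cont=10.6447 V=10.6447[hold]; j=1 S=103.5922 intr=0.0000 cont=3.1055 V=3.1055[hold]  S*(1)=-
k=0: j=0 S=91.4800 intr=0.0000 cont=6.7733 V=6.7733[hold]  S*(0)=-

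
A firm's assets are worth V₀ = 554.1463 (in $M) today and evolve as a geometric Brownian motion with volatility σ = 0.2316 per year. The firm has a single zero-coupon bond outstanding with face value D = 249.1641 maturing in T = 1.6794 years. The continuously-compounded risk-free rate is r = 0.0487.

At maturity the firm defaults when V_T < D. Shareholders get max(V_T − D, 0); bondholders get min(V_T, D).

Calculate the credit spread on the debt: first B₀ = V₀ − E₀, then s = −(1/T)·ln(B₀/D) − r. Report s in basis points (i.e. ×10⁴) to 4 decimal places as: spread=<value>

spread=1.3165

Work the structural quantities from V₀ = 554.1463 against face 249.1641:
d₁ = [ln(V₀/D) + (r + σ²/2)T] / (σ√T)
   = [ln(554.1463/249.1641) + (0.0487 + 0.5·0.2316²)·1.6794] / (0.2316·√1.6794)
   = [0.799317 + 0.126827] / 0.300134 = 3.085766
d₂ = d₁ − σ√T = 3.085766 − 0.300134 = 2.785631
N(d₁) = 0.998985,  N(d₂) = 0.997329,  e^(−rT) = 0.921468
E₀ = V₀·N(d₁) − D·e^(−rT)·N(d₂)
   = 554.1463·0.998985 − 249.1641·0.921468·0.997329 = 324.600208
B₀ = V₀ − E₀ = 554.1463 − 324.600208 = 229.546092
spread = −(1/T)·ln(B₀/D) − r = −(1/1.6794)·ln(229.546092/249.1641) − 0.0487 = 0.00013165
in basis points: 0.00013165 × 10⁴ = 1.3165 bp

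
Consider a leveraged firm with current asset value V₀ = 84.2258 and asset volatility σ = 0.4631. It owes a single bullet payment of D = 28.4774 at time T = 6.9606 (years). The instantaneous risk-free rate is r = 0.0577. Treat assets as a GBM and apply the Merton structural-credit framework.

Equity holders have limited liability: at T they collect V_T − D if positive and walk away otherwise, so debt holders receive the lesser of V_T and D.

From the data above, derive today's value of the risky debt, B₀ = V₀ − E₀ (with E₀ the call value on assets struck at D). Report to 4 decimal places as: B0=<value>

With assets at 84.2258 and a single debt payment of 28.4774 at 6.9606 years:
d₁ = [ln(V₀/D) + (r + σ²/2)T] / (σ√T)
   = [ln(84.2258/28.4774) + (0.0577 + 0.5·0.4631²)·6.9606] / (0.4631·√6.9606)
   = [1.084390 + 1.148017] / 1.221794 = 1.827155
d₂ = d₁ − σ√T = 1.827155 − 1.221794 = 0.605361
N(d₁) = 0.966162,  N(d₂) = 0.727530,  e^(−rT) = 0.669231
E₀ = V₀·N(d₁) − D·e^(−rT)·N(d₂)
   = 84.2258·0.966162 − 28.4774·0.669231·0.727530 = 67.510514
B₀ = V₀ − E₀ = 84.2258 − 67.510514 = 16.715286

B0=16.7153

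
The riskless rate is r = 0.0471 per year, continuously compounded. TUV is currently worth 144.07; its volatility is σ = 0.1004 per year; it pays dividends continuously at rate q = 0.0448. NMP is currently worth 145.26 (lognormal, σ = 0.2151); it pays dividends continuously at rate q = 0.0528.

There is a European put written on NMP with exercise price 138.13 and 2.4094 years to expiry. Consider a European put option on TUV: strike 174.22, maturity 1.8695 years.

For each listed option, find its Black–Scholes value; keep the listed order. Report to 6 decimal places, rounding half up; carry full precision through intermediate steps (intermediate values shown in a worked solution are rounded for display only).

[NMP put K=138.13]
σ√T = 0.2151·√2.4094 = 0.333883
d₁ = (ln(S/K) + (r−q+σ²/2)T) / (σ√T) = (ln(145.26/138.13) + (0.0471−0.0528+0.2151²/2)·2.4094) / 0.333883 = (0.050330 + 0.042005) / 0.333883 = 0.276550
d₂ = d₁ − σ√T = 0.276550 − 0.333883 = -0.057333
e^{−rT} = 0.892720
e^{−qT} = 0.880543
N(−d₁) = 0.391063,  N(−d₂) = 0.522860
price = K·e^{−rT}·N(−d₂) − S·e^{−qT}·N(−d₁) = 64.474602 − 50.019948 = 14.454655
[TUV put K=174.22]
σ√T = 0.1004·√1.8695 = 0.137277
d₁ = (ln(S/K) + (r−q+σ²/2)T) / (σ√T) = (ln(144.07/174.22) + (0.0471−0.0448+0.1004²/2)·1.8695) / 0.137277 = (-0.190020 + 0.013722) / 0.137277 = -1.284249
d₂ = d₁ − σ√T = -1.284249 − 0.137277 = -1.421525
e^{−rT} = 0.915712
e^{−qT} = 0.919658
N(−d₁) = 0.900473,  N(−d₂) = 0.922418
price = K·e^{−rT}·N(−d₂) − S·e^{−qT}·N(−d₁) = 147.158258 − 119.308205 = 27.850053

price(NMP put K=138.13) = 14.454655
price(TUV put K=174.22) = 27.850053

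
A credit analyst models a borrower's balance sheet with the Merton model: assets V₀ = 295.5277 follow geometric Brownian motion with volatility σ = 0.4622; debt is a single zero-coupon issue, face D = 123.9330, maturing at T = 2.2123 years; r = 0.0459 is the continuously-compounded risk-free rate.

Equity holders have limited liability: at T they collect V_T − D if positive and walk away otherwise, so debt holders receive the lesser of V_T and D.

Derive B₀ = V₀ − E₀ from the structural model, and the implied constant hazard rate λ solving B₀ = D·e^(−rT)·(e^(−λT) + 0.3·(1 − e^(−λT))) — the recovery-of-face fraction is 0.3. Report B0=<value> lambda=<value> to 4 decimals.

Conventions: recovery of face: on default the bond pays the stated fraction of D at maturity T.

With assets at 295.5277 and a single debt payment of 123.9330 at 2.2123 years:
d₁ = [ln(V₀/D) + (r + σ²/2)T] / (σ√T)
   = [ln(295.5277/123.9330) + (0.0459 + 0.5·0.4622²)·2.2123] / (0.4622·√2.2123)
   = [0.869021 + 0.337850] / 0.687467 = 1.755533
d₂ = d₁ − σ√T = 1.755533 − 0.687467 = 1.068066
N(d₁) = 0.960416,  N(d₂) = 0.857255,  e^(−rT) = 0.903441
E₀ = V₀·N(d₁) − D·e^(−rT)·N(d₂)
   = 295.5277·0.960416 − 123.9330·0.903441·0.857255 = 187.846015
B₀ = V₀ − E₀ = 295.5277 − 187.846015 = 107.681685
e^(−λT) = (B₀·e^(rT)/D − 0.3)/(1 − 0.3) = (107.6817·1.106879/123.9330 − 0.3)/0.7 = 0.94533497
λ = −ln(0.94533497)/2.2123 = 0.025411

B0=107.6817 lambda=0.0254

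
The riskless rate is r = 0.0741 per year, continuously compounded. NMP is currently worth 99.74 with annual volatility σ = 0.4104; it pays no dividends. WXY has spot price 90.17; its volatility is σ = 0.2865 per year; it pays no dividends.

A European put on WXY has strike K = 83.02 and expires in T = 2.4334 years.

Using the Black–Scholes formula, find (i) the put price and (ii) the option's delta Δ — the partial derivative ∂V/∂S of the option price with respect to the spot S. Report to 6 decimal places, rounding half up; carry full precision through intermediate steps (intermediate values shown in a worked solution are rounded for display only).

price = 5.993505
Δ = -0.208460

σ√T = 0.2865·√2.4334 = 0.446922
d₁ = (ln(S/K) + (r+σ²/2)T) / (σ√T) = (ln(90.17/83.02) + (0.0741+0.2865²/2)·2.4334) / 0.446922 = (0.082615 + 0.280184) / 0.446922 = 0.811775
d₂ = d₁ − σ√T = 0.811775 − 0.446922 = 0.364853
e^{−rT} = 0.835007
N(−d₁) = 0.208460,  N(−d₂) = 0.357611
Put price V = K·e^{−rT}·N(−d₂) − S·N(−d₁) = 24.790386 − 18.796881 = 5.993505
Δ = −N(−d₁) = -0.208460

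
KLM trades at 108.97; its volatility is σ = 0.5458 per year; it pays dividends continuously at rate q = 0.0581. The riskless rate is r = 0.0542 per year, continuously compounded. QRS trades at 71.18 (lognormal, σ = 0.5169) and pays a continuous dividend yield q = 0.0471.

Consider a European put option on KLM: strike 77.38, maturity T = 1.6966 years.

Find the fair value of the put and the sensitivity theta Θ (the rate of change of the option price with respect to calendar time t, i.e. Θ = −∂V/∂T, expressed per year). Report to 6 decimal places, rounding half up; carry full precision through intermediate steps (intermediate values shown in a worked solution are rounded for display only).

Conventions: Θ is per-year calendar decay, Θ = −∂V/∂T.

σ√T = 0.5458·√1.6966 = 0.710924
d₁ = (ln(S/K) + (r−q+σ²/2)T) / (σ√T) = (ln(108.97/77.38) + (0.0542−0.0581+0.5458²/2)·1.6966) / 0.710924 = (0.342344 + 0.246090) / 0.710924 = 0.827703
d₂ = d₁ − σ√T = 0.827703 − 0.710924 = 0.116779
e^{−rT} = 0.912146
e^{−qT} = 0.906130
N(−d₁) = 0.203919,  N(−d₂) = 0.453518
Put price V = K·e^{−rT}·N(−d₂) − S·e^{−qT}·N(−d₁) = 32.010100 − 20.135197 = 11.874902
φ(d₁) = (1/√(2π))·e^{−d₁²/2} = 0.283233
Θ = −S·e^{−qT}·φ(d₁)·σ/(2√T) − q·S·e^{−qT}·N(−d₁) + r·K·e^{−rT}·N(−d₂) = −5.859431 − 1.169855 + 1.734947 = -5.294338

price = 11.874902
Θ = -5.294338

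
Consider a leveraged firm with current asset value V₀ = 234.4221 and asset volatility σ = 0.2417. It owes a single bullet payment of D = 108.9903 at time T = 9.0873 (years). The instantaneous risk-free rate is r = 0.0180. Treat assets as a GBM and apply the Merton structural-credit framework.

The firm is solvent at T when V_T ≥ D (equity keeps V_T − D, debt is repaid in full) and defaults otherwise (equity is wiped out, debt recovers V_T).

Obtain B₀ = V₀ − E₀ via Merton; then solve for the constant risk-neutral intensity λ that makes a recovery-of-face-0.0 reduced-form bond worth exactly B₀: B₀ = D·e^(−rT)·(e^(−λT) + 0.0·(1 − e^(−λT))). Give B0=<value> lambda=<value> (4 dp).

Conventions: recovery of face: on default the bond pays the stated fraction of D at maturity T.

B0=87.6286 lambda=0.0060

Apply the equity-as-call identities (strike 108.9903, horizon 9.0873 years):
d₁ = [ln(V₀/D) + (r + σ²/2)T] / (σ√T)
   = [ln(234.4221/108.9903) + (0.0180 + 0.5·0.2417²)·9.0873] / (0.2417·√9.0873)
   = [0.765864 + 0.429006] / 0.728608 = 1.639936
d₂ = d₁ − σ√T = 1.639936 − 0.728608 = 0.911328
N(d₁) = 0.949491,  N(d₂) = 0.818939,  e^(−rT) = 0.849106
E₀ = V₀·N(d₁) − D·e^(−rT)·N(d₂)
   = 234.4221·0.949491 − 108.9903·0.849106·0.818939 = 146.793512
B₀ = V₀ − E₀ = 234.4221 − 146.793512 = 87.628588
e^(−λT) = (B₀·e^(rT)/D − 0)/(1 − 0) = (87.6286·1.177709/108.9903 − 0)/1 = 0.94688270
λ = −ln(0.94688270)/9.0873 = 0.006006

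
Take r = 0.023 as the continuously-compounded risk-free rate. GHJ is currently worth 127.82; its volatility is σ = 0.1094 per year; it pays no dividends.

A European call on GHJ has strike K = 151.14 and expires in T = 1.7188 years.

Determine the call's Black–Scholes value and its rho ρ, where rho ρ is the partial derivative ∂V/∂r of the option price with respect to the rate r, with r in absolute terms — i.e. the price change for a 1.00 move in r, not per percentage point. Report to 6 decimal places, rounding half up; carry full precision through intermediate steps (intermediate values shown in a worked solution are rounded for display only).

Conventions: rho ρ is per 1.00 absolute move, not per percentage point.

σ√T = 0.1094·√1.7188 = 0.143427
d₁ = (ln(S/K) + (r+σ²/2)T) / (σ√T) = (ln(127.82/151.14) + (0.023+0.1094²/2)·1.7188) / 0.143427 = (-0.167584 + 0.049818) / 0.143427 = -0.821085
d₂ = d₁ − σ√T = -0.821085 − 0.143427 = -0.964512
e^{−rT} = 0.961239
N(d₁) = 0.205799,  N(d₂) = 0.167395
Call price V = S·N(d₁) − K·e^{−rT}·N(d₂) = 26.305214 − 24.319374 = 1.985840
ρ = K·T·e^{−rT}·N(d₂) = 41.800141

price = 1.985840
ρ = 41.800141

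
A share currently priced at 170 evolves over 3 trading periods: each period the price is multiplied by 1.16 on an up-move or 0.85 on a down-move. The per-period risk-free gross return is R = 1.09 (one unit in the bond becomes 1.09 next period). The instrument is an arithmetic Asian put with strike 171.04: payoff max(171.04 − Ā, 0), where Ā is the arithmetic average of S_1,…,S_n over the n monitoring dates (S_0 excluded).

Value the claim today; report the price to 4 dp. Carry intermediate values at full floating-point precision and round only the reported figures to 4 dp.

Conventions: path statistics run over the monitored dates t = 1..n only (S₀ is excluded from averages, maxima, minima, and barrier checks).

No-arbitrage gives p* = (R−d)/(u−d) = 0.7742: enumerate every path, weight its payoff by its p*-probability, and discount by R^3.
Enumerate all 2^3 = 8 price paths (U = up ×1.16, D = down ×0.85); each path with k up-moves has probability p*^k·(1−p*)^(3−k).
DDD: Ā=123.9087, payoff=47.1313, prob=0.011514
UDD: Ā=169.0990, payoff=1.9410, prob=0.039475
DUD: Ā=151.5323, payoff=19.5077, prob=0.039475
UUD: Ā=206.7971, payoff=0.0000, prob=0.135343
DDU: Ā=136.6007, payoff=34.4393, prob=0.039475
UDU: Ā=186.4197, payoff=0.0000, prob=0.135343
DUU: Ā=168.8531, payoff=2.1869, prob=0.135343
UUU: Ā=230.4348, payoff=0.0000, prob=0.464033
Price = Σ prob·payoff / R^3 = 3.044813 / 1.295029 = 2.3512

price = 2.3512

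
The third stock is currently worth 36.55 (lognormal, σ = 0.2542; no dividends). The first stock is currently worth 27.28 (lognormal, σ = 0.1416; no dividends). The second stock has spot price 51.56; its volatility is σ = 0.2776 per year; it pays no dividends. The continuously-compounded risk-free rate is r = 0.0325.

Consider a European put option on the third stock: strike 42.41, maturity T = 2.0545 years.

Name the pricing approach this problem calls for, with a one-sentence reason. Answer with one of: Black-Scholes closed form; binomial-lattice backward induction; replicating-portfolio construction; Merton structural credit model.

Key observation: everything needed for the exact continuous-time valuation of the European put on the third stock (strike 42.41) is given, and no feature rules the closed form out.

framework: Black-Scholes closed form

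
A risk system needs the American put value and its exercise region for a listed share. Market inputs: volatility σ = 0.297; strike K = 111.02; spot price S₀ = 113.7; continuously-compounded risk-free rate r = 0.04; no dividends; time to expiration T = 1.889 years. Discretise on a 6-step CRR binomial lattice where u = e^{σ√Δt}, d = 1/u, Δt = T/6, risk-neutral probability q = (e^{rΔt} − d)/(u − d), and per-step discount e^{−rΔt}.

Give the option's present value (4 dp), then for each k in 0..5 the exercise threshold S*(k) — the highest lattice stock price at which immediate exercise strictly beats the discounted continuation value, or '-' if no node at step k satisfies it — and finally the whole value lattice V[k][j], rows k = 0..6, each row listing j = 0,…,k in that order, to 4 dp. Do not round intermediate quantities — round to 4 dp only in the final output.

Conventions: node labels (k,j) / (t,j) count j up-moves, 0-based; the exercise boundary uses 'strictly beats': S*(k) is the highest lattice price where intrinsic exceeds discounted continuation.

Δt=0.31483, u=1.18134, d=0.84650, q=0.49628, disc=e^(-rΔt)=0.98749
k=6 terminal: V=max(K-S,0) → 69.1871 52.6398 29.5471 0.0000 0.0000 0.0000 0.0000
k=5: j=0 S=49.4187 intr=61.6013 cont=60.2119 V=61.6013[EX]; j=1 S=68.9667 intr=42.0533 cont=40.6640 V=42.0533[EX]; j=2 S=96.2469 intr=14.7731 cont=14.6972 V=14.7731[EX]; j=3 S=134.3180 intr=0.0000 cont=0.0000 V=0.0000[hold]; j=4 S=187.4484 intr=0.0000 cont=0.0000 V=0.0000[hold]; j=5 S=261.5949 intr=0.0000 cont=0.0000 V=0.0000[hold]  S*(5)=96.2469
k=4: j=0 S=58.3802 intr=52.6398 cont=51.2505 V=52.6398[EX]; j=1 S=81.4729 intr=29.5471 cont=28.1578 V=29.5471[EX]; j=2 S=113.7000 intr=0.0000 cont=7.3483 V=7.3483[hold]; j=3 S=158.6748 intr=0.0000 cont=0.0000 V=0.0000[hold]; j=4 S=221.4397 intr=0.0000 cont=0.0000 V=0.0000[hold]  S*(4)=81.4729
k=3: j=0 S=68.9667 intr=42.0533 cont=40.6640 V=42.0533[EX]; j=1 S=96.2469 intr=14.7731 cont=18.2984 V=18.2984[hold]; j=2 S=134.3180 intr=0.0000 cont=3.6552 V=3.6552[hold]; j=3 S=187.4484 intr=0.0000 cont=0.0000 V=0.0000[hold]  S*(3)=68.9667
k=2: j=0 S=81.4729 intr=29.5471 cont=29.8854 V=29.8854[hold]; j=1 S=113.7000 intr=0.0000 cont=10.8932 V=10.8932[hold]; j=2 S=158.6748 intr=0.0000 cont=1.8181 V=1.8181[hold]  S*(2)=-
k=1: j=0 S=96.2469 intr=14.7731 cont=20.2039 V=20.2039[hold]; j=1 S=134.3180 intr=0.0000 cont=6.3094 V=6.3094[hold]  S*(1)=-
k=0: j=0 S=113.7000 intr=0.0000 cont=13.1417 V=13.1417[hold]  S*(0)=-

price = 13.1417
boundary = - - - 68.9667 81.4729 96.2469
tree:
13.1417
20.2039 6.3094
29.8854 10.8932 1.8181
42.0533 18.2984 3.6552 0.0000
52.6398 29.5471 7.3483 0.0000 0.0000
61.6013 42.0533 14.7731 0.0000 0.0000 0.0000
69.1871 52.6398 29.5471 0.0000 0.0000 0.0000 0.0000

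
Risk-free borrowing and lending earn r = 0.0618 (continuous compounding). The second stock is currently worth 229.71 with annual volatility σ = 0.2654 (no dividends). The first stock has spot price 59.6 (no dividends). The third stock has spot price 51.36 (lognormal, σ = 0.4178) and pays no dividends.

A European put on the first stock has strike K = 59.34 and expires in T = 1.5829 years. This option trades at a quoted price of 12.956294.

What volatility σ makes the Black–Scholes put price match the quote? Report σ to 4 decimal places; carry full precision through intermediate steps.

sigma = 0.5630

At σ = 0.5630 the Black–Scholes value reproduces the quote:
σ√T = 0.563·√1.5829 = 0.708329
d₁ = (ln(S/K) + (r+σ²/2)T) / (σ√T) = (ln(59.6/59.34) + (0.0618+0.563²/2)·1.5829) / 0.708329 = (0.004372 + 0.348688) / 0.708329 = 0.498441
d₂ = d₁ − σ√T = 0.498441 − 0.708329 = -0.209888
e^{−rT} = 0.906809
N(−d₁) = 0.309087,  N(−d₂) = 0.583123
V = K·e^{−rT}·N(−d₂) − S·N(−d₁) = 31.377857 − 18.421563 = 12.956294 (matching the quote); vega is positive throughout, so no other σ reproduces this price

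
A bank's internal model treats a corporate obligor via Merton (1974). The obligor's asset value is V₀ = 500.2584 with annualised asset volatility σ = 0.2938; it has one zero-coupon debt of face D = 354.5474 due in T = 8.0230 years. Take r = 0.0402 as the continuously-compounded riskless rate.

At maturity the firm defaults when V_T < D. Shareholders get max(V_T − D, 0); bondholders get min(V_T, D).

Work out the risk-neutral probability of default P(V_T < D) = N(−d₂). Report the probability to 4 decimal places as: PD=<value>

PD=0.3501

Apply the equity-as-call identities (strike 354.5474, horizon 8.0230 years):
d₁ = [ln(V₀/D) + (r + σ²/2)T] / (σ√T)
   = [ln(500.2584/354.5474) + (0.0402 + 0.5·0.2938²)·8.0230] / (0.2938·√8.0230)
   = [0.344283 + 0.668791] / 0.832186 = 1.217365
d₂ = d₁ − σ√T = 1.217365 − 0.832186 = 0.385180
risk-neutral PD = N(−d₂) = N(-0.385180) = 0.350052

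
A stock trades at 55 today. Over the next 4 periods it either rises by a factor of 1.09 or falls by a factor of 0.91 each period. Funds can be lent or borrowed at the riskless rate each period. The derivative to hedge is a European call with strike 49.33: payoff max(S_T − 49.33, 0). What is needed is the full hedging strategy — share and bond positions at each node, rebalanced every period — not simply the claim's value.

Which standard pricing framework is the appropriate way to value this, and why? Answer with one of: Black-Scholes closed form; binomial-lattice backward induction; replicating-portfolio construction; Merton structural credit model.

framework: replicating-portfolio construction

Key observation: the deliverable is the dynamic trading strategy on the 4-step tree (spot 55, moves 1.09 and 0.91), so the valuation must go through the node-by-node replicating-portfolio solve.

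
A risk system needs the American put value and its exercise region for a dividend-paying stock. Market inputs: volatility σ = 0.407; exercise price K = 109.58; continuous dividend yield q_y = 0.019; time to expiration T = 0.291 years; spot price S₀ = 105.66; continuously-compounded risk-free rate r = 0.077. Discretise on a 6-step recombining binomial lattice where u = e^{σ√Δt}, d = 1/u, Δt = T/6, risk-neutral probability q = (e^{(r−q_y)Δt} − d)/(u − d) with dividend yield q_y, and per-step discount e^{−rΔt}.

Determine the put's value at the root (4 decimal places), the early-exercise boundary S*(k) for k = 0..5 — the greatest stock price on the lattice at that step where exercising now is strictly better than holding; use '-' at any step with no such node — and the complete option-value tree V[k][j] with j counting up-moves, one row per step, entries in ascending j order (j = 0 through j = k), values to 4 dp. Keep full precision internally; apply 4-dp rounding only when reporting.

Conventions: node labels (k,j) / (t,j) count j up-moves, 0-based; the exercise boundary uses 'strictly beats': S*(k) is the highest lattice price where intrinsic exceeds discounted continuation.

price = 10.7598
boundary = - - - 80.7477 88.3195 96.6015
tree:
10.7598
15.5437 5.9275
21.6469 9.3926 2.4131
28.8323 14.4304 4.2893 0.5043
35.7551 21.2605 7.5242 0.9990 0.0000
42.0843 28.8323 12.9785 1.9789 0.0000 0.0000
47.8709 35.7551 21.2605 3.9200 0.0000 0.0000 0.0000

Δt=0.04850  u=1.09377  d=0.91427  q=0.49330  discount=0.99627
step 6 (expiry): payoffs max(K−S,0) = 47.8709 35.7551 21.2605 3.9200 0.0000 0.0000 0.0000
step 5: (k=5,j=0): S=67.4957, K−S=42.0843, hold=41.7380 ⇒ V=42.0843 exercise | (k=5,j=1): S=80.7477, K−S=28.8323, hold=28.4982 ⇒ V=28.8323 exercise | (k=5,j=2): S=96.6015, K−S=12.9785, hold=12.6590 ⇒ V=12.9785 exercise | (k=5,j=3): S=115.5680, K−S=0.0000, hold=1.9789 ⇒ V=1.9789 continue | (k=5,j=4): S=138.2583, K−S=0.0000, hold=0.0000 ⇒ V=0.0000 continue | (k=5,j=5): S=165.4036, K−S=0.0000, hold=0.0000 ⇒ V=0.0000 continue  boundary S*=96.6015
step 4: (k=4,j=0): S=73.8249, K−S=35.7551, hold=35.4146 ⇒ V=35.7551 exercise | (k=4,j=1): S=88.3195, K−S=21.2605, hold=20.9333 ⇒ V=21.2605 exercise | (k=4,j=2): S=105.6600, K−S=3.9200, hold=7.5242 ⇒ V=7.5242 continue | (k=4,j=3): S=126.4050, K−S=0.0000, hold=0.9990 ⇒ V=0.9990 continue | (k=4,j=4): S=151.2231, K−S=0.0000, hold=0.0000 ⇒ V=0.0000 continue  boundary S*=88.3195
step 3: (k=3,j=0): S=80.7477, K−S=28.8323, hold=28.4982 ⇒ V=28.8323 exercise | (k=3,j=1): S=96.6015, K−S=12.9785, hold=14.4304 ⇒ V=14.4304 continue | (k=3,j=2): S=115.5680, K−S=0.0000, hold=4.2893 ⇒ V=4.2893 continue | (k=3,j=3): S=138.2583, K−S=0.0000, hold=0.5043 ⇒ V=0.5043 continue  boundary S*=80.7477
step 2: (k=2,j=0): S=88.3195, K−S=21.2605, hold=21.6469 ⇒ V=21.6469 continue | (k=2,j=1): S=105.6600, K−S=3.9200, hold=9.3926 ⇒ V=9.3926 continue | (k=2,j=2): S=126.4050, K−S=0.0000, hold=2.4131 ⇒ V=2.4131 continue  boundary S*=-
step 1: (k=1,j=0): S=96.6015, K−S=12.9785, hold=15.5437 ⇒ V=15.5437 continue | (k=1,j=1): S=115.5680, K−S=0.0000, hold=5.9275 ⇒ V=5.9275 continue  boundary S*=-
step 0: (k=0,j=0): S=105.6600, K−S=3.9200, hold=10.7598 ⇒ V=10.7598 continue  boundary S*=-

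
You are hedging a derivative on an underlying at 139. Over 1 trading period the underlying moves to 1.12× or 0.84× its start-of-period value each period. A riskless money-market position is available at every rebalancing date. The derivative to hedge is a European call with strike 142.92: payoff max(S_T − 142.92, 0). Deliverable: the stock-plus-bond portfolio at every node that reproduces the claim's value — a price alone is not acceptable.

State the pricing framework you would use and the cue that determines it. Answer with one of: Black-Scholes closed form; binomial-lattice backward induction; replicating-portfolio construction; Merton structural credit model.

framework: replicating-portfolio construction

Key observation: the mandate to exhibit the hedge at every date and state singles out the replicating-portfolio construction on the 1-period tree with factors 1.12 and 0.84 from 139.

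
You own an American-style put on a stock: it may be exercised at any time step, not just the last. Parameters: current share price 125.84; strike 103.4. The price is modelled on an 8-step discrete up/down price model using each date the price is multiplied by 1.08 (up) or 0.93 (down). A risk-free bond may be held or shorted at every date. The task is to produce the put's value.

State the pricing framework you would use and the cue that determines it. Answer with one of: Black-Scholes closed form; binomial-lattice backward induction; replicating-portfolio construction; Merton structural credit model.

framework: binomial-lattice backward induction

Key observation: early exercise of the strike-103.4 put must be checked at each of the 8 dates (spot 125.84), which forces a node-by-node comparison of intrinsic and continuation value backward from expiry.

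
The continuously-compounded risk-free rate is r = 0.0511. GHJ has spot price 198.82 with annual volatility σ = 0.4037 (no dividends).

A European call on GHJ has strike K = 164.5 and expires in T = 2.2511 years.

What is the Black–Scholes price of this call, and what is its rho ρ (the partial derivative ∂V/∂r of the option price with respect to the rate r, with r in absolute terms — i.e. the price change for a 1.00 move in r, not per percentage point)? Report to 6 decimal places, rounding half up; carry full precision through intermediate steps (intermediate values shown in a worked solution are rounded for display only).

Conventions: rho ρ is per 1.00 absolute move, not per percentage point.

σ√T = 0.4037·√2.2511 = 0.605698
d₁ = (ln(S/K) + (r+σ²/2)T) / (σ√T) = (ln(198.82/164.5) + (0.0511+0.4037²/2)·2.2511) / 0.605698 = (0.189489 + 0.298466) / 0.605698 = 0.805609
d₂ = d₁ − σ√T = 0.805609 − 0.605698 = 0.199911
e^{−rT} = 0.891338
N(d₁) = 0.789766,  N(d₂) = 0.579225
Call price V = S·N(d₁) − K·e^{−rT}·N(d₂) = 157.021224 − 84.928923 = 72.092302
ρ = K·T·e^{−rT}·N(d₂) = 191.183498

price = 72.092302
ρ = 191.183498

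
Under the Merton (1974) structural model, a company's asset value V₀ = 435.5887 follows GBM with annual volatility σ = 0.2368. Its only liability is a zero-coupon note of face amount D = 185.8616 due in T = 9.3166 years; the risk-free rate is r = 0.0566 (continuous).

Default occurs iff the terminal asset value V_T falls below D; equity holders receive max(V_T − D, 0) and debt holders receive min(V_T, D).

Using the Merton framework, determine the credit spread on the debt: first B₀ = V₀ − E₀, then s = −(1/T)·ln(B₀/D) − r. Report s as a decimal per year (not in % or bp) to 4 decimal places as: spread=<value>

Equity is a call on the firm's assets struck at D = 185.8616:
d₁ = [ln(V₀/D) + (r + σ²/2)T] / (σ√T)
   = [ln(435.5887/185.8616) + (0.0566 + 0.5·0.2368²)·9.3166] / (0.2368·√9.3166)
   = [0.851696 + 0.788530] / 0.722787 = 2.269308
d₂ = d₁ − σ√T = 2.269308 − 0.722787 = 1.546520
N(d₁) = 0.988375,  N(d₂) = 0.939011,  e^(−rT) = 0.590185
E₀ = V₀·N(d₁) − D·e^(−rT)·N(d₂)
   = 435.5887·0.988375 − 185.8616·0.590185·0.939011 = 327.522469
B₀ = V₀ − E₀ = 435.5887 − 327.522469 = 108.066231
spread = −(1/T)·ln(B₀/D) − r = −(1/9.3166)·ln(108.066231/185.8616) − 0.0566 = 0.00160342

spread=0.0016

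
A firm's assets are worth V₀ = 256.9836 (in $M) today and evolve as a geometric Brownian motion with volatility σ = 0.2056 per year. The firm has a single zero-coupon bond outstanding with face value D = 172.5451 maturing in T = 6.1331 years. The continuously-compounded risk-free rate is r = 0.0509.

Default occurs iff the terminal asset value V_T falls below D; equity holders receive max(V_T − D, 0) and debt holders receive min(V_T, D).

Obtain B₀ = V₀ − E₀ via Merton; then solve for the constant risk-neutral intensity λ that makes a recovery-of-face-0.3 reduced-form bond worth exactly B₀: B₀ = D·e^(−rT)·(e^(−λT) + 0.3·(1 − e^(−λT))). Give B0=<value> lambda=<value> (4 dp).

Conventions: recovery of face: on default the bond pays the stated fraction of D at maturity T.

B0=122.9576 lambda=0.0062

Apply the equity-as-call identities (strike 172.5451, horizon 6.1331 years):
d₁ = [ln(V₀/D) + (r + σ²/2)T] / (σ√T)
   = [ln(256.9836/172.5451) + (0.0509 + 0.5·0.2056²)·6.1331] / (0.2056·√6.1331)
   = [0.398354 + 0.441802] / 0.509170 = 1.650048
d₂ = d₁ − σ√T = 1.650048 − 0.509170 = 1.140878
N(d₁) = 0.950533,  N(d₂) = 0.873040,  e^(−rT) = 0.731854
E₀ = V₀·N(d₁) − D·e^(−rT)·N(d₂)
   = 256.9836·0.950533 − 172.5451·0.731854·0.873040 = 134.026031
B₀ = V₀ − E₀ = 256.9836 − 134.026031 = 122.957569
e^(−λT) = (B₀·e^(rT)/D − 0.3)/(1 − 0.3) = (122.9576·1.366394/172.5451 − 0.3)/0.7 = 0.96243935
λ = −ln(0.96243935)/6.1331 = 0.006242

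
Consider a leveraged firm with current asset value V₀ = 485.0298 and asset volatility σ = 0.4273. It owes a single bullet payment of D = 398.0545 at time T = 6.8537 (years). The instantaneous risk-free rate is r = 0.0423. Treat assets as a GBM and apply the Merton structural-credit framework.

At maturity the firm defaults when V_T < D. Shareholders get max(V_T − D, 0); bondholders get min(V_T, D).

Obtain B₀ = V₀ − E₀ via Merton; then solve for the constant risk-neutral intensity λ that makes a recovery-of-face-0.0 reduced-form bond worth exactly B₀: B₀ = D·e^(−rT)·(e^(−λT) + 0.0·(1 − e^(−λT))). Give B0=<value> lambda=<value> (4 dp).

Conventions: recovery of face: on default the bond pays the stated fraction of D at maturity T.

B0=211.8218 lambda=0.0497

Work the structural quantities from V₀ = 485.0298 against face 398.0545:
d₁ = [ln(V₀/D) + (r + σ²/2)T] / (σ√T)
   = [ln(485.0298/398.0545) + (0.0423 + 0.5·0.4273²)·6.8537] / (0.4273·√6.8537)
   = [0.197621 + 0.915604] / 1.118653 = 0.995148
d₂ = d₁ − σ√T = 0.995148 − 1.118653 = -0.123505
N(d₁) = 0.840168,  N(d₂) = 0.450854,  e^(−rT) = 0.748330
E₀ = V₀·N(d₁) − D·e^(−rT)·N(d₂)
   = 485.0298·0.840168 − 398.0545·0.748330·0.450854 = 273.207975
B₀ = V₀ − E₀ = 485.0298 − 273.207975 = 211.821825
e^(−λT) = (B₀·e^(rT)/D − 0)/(1 − 0) = (211.8218·1.336309/398.0545 − 0)/1 = 0.71110722
λ = −ln(0.71110722)/6.8537 = 0.049744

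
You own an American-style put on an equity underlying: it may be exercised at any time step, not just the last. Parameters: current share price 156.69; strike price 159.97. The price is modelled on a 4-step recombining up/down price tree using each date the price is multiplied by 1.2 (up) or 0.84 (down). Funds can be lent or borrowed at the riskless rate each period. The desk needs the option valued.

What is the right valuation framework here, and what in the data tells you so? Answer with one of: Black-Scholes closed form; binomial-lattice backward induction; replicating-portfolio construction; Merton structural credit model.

Key observation: early exercise of the strike-159.97 put must be checked at each of the 4 dates (spot 156.69), which forces a node-by-node comparison of intrinsic and continuation value backward from expiry.

framework: binomial-lattice backward induction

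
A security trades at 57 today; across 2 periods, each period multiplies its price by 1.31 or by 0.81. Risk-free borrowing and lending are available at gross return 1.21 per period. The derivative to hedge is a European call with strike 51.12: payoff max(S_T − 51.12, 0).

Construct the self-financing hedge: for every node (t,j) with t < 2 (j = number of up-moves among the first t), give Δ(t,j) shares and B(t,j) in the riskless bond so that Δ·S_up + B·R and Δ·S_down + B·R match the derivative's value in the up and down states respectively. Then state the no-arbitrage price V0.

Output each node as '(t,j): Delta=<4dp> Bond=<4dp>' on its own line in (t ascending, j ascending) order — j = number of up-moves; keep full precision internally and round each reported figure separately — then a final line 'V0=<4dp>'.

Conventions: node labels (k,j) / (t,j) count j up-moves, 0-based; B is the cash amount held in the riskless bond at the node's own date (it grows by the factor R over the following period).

(0,0): Delta=0.9204 Bond=-30.0044
(1,0): Delta=0.4056 Bond=-12.5352
(1,1): Delta=1.0000 Bond=-42.2479
V0=22.4593

Under the risk-neutral measure, an up-move has probability p* = (R−d)/(u−d) = 0.8000 and values discount at R = 1.21.
At maturity the claim pays: V(2,0)=0.0000, V(2,1)=9.3627, V(2,2)=46.6977
Node (1,0) S=46.1700: V=(p*·9.3627+(1−p*)·0.0000)/1.21=6.1902; Δ=(9.3627−0.0000)/(60.4827−37.3977)=0.4056; B=V−Δ·S=-12.5352
Node (1,1) S=74.6700: V=(p*·46.6977+(1−p*)·9.3627)/1.21=32.4221; Δ=(46.6977−9.3627)/(97.8177−60.4827)=1.0000; B=V−Δ·S=-42.2479
Node (0,0) S=57.0000: V=(p*·32.4221+(1−p*)·6.1902)/1.21=22.4593; Δ=(32.4221−6.1902)/(74.6700−46.1700)=0.9204; B=V−Δ·S=-30.0044
Check: Δ(0,0)·S0 + B(0,0) = 22.4593 = V0.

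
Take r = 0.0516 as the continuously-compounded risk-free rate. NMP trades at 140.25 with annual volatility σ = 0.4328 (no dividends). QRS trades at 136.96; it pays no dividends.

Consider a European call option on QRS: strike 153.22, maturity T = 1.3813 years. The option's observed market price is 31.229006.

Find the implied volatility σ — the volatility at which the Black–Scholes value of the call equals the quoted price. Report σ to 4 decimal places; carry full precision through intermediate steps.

sigma = 0.5272

At σ = 0.5272 the Black–Scholes value reproduces the quote:
σ√T = 0.5272·√1.3813 = 0.619611
d₁ = (ln(S/K) + (r+σ²/2)T) / (σ√T) = (ln(136.96/153.22) + (0.0516+0.5272²/2)·1.3813) / 0.619611 = (-0.112186 + 0.263234) / 0.619611 = 0.243779
d₂ = d₁ − σ√T = 0.243779 − 0.619611 = -0.375832
e^{−rT} = 0.931206
N(d₁) = 0.596299,  N(d₂) = 0.353521
V = S·N(d₁) − K·e^{−rT}·N(d₂) = 81.669120 − 50.440114 = 31.229006 (matching the quote); vega is positive throughout, so no other σ reproduces this price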